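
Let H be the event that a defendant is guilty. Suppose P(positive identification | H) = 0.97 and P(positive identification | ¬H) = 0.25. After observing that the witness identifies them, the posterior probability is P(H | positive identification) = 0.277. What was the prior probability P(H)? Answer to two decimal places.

P(H) = 0.09

In odds form, posterior odds = prior odds × likelihood ratio, so prior odds = posterior odds ÷ LR.
Posterior odds = 0.277/(1−0.277) = 0.3831. LR = 0.97/0.25 = 3.8800.
Prior odds = 0.3831/3.8800 = 0.0987, so P(H) = 0.0987/(1+0.0987) ≈ 0.09.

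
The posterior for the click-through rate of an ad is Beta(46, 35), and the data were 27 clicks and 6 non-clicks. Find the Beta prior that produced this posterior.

A Beta(α, β) prior with s successes and f failures in binomial data gives a Beta(α+s, β+f) posterior.
So α = 46 − 27 = 19 and β = 35 − 6 = 29.

Beta(19, 29)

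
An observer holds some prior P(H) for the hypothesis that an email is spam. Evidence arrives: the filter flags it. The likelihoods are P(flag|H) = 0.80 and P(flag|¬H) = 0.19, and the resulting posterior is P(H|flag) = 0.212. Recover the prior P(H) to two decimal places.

P(H) = 0.06

In odds form, posterior odds = prior odds × likelihood ratio, so prior odds = posterior odds ÷ LR.
Posterior odds = 0.212/(1−0.212) = 0.2690. LR = 0.80/0.19 = 4.2105.
Prior odds = 0.2690/4.2105 = 0.0639, so P(H) = 0.0639/(1+0.0639) ≈ 0.06.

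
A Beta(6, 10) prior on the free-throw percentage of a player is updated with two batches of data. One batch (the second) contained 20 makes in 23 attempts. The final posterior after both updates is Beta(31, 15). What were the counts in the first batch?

5 makes and 2 misses

Because Beta–binomial updating is additive in the counts, the combined data contributed (α_post−α_prior, β_post−β_prior) successes and failures.
Total across both batches: 31−6=25 makes, 15−10=5 misses.
Subtract the second batch: 25−20=5 makes and 5−3=2 misses.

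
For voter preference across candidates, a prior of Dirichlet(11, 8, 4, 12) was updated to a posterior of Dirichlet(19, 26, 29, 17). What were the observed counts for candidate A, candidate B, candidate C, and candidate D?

For a Dirichlet(α) prior with multinomial counts c, the posterior is Dirichlet(α + c) componentwise.
Counts are posterior − prior componentwise: 19−11=8, 26−8=18, 29−4=25, 17−12=5.

counts (8, 18, 25, 5)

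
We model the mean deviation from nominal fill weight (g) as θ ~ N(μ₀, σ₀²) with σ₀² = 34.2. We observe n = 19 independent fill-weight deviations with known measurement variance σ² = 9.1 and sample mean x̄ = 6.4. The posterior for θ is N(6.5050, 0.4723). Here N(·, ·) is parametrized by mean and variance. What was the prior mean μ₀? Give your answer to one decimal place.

μ₀ = 14.0

The posterior mean is a precision-weighted average: μ_n = (τ₀μ₀ + τ_data·x̄)/(τ₀+τ_data), with τ₀=1/σ₀² and τ_data=n/σ².
Here τ₀ = 1/34.2 = 0.029240 and τ_data = 19/9.1 = 2.087912, so τ_n = 2.117152.
Rearranging for μ₀: μ₀ = (μ_n·τ_n − τ_data·x̄)/τ₀ = (6.5050·2.117152 − 2.087912·6.4) / 0.029240 = 0.409437/0.029240 ≈ 14.0.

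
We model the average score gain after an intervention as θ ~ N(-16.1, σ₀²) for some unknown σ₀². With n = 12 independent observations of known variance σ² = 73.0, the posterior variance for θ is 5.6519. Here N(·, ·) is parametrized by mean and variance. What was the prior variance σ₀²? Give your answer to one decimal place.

σ₀² = 79.7

Posterior precision equals prior precision plus data precision: 1/σ_n² = 1/σ₀² + n/σ².
So 1/σ₀² = 1/5.6519 − 12/73.0 = 0.176932 − 0.164384 = 0.012548.
Hence σ₀² = 1/0.012548 ≈ 79.7.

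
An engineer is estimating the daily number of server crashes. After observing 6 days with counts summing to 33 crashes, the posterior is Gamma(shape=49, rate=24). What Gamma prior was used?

A Gamma(α, β) prior (rate parametrization) on a Poisson rate with n observations summing to S gives posterior Gamma(α+S, β+n).
So α = 49 − 33 = 16 and β = 24 − 6 = 18.

Gamma(shape=16, rate=18)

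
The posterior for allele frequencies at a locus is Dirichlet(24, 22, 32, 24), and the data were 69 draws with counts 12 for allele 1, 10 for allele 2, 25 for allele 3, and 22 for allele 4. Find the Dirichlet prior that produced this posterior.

For a Dirichlet(α) prior with multinomial counts c, the posterior is Dirichlet(α + c) componentwise.
Subtract each count from the matching posterior parameter: 24−12=12, 22−10=12, 32−25=7, 24−22=2.

Dirichlet(12, 12, 7, 2)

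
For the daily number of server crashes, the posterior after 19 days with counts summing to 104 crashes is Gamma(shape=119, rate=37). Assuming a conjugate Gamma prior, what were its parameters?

A Gamma(α, β) prior (rate parametrization) on a Poisson rate with n observations summing to S gives posterior Gamma(α+S, β+n).
So α = 119 − 104 = 15 and β = 37 − 19 = 18.

Gamma(shape=15, rate=18)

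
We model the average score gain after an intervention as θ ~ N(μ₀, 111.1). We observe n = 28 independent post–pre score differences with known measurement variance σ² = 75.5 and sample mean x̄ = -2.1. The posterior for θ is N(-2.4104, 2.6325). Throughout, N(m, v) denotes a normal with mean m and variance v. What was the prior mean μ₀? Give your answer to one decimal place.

With known observation variance, the Normal–Normal posterior has precision τ_n = τ₀ + n/σ² and mean μ_n = (τ₀μ₀ + (n/σ²)x̄)/τ_n.
Here τ₀ = 1/111.1 = 0.009001 and τ_data = 28/75.5 = 0.370861, so τ_n = 0.379862.
Rearranging for μ₀: μ₀ = (μ_n·τ_n − τ_data·x̄)/τ₀ = (-2.4104·0.379862 − 0.370861·-2.1) / 0.009001 = -0.136811/0.009001 ≈ -15.2.

μ₀ = -15.2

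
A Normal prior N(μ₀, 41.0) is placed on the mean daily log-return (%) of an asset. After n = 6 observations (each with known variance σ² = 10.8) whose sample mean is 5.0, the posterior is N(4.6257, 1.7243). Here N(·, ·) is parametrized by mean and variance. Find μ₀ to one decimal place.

μ₀ = -3.9

The posterior mean is a precision-weighted average: μ_n = (τ₀μ₀ + τ_data·x̄)/(τ₀+τ_data), with τ₀=1/σ₀² and τ_data=n/σ².
Here τ₀ = 1/41.0 = 0.024390 and τ_data = 6/10.8 = 0.555556, so τ_n = 0.579946.
Rearranging for μ₀: μ₀ = (μ_n·τ_n − τ_data·x̄)/τ₀ = (4.6257·0.579946 − 0.555556·5.0) / 0.024390 = -0.095124/0.024390 ≈ -3.9.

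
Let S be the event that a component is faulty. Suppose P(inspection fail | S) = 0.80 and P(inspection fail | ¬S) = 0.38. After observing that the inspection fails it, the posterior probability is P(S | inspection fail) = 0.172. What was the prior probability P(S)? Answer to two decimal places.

Bayes' rule in odds form gives O(S|E) = O(S)·[P(E|S)/P(E|¬S)], hence O(S) = O(S|E)/LR.
Posterior odds = 0.172/(1−0.172) = 0.2077. LR = 0.80/0.38 = 2.1053.
Prior odds = 0.2077/2.1053 = 0.0987, so P(S) = 0.0987/(1+0.0987) ≈ 0.09.

P(S) = 0.09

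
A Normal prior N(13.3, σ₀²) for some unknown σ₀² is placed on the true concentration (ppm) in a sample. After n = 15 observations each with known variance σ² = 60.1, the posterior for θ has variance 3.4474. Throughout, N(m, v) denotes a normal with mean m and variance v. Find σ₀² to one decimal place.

Posterior precision equals prior precision plus data precision: 1/σ_n² = 1/σ₀² + n/σ².
So 1/σ₀² = 1/3.4474 − 15/60.1 = 0.290074 − 0.249584 = 0.040490.
Hence σ₀² = 1/0.040490 ≈ 24.7.

σ₀² = 24.7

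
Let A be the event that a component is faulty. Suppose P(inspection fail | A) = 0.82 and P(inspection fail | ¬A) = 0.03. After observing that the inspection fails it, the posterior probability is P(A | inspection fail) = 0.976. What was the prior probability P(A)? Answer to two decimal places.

P(A) = 0.60

In odds form, posterior odds = prior odds × likelihood ratio, so prior odds = posterior odds ÷ LR.
Posterior odds = 0.976/(1−0.976) = 40.6667. LR = 0.82/0.03 = 27.3333.
Prior odds = 40.6667/27.3333 = 1.4878, so P(A) = 1.4878/(1+1.4878) ≈ 0.60.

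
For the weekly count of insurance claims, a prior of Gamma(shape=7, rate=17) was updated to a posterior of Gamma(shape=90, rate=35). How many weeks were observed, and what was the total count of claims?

A Gamma(α, β) prior (rate parametrization) on a Poisson rate with n observations summing to S gives posterior Gamma(α+S, β+n).
Matching: Σxᵢ = 90 − 7 = 83 and n = 35 − 17 = 18.

n = 18 weeks with total 83 claims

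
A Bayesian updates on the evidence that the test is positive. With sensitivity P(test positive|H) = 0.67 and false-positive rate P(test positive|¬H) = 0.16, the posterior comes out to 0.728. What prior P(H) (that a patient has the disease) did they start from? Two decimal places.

Bayes' rule in odds form gives O(H|E) = O(H)·[P(E|H)/P(E|¬H)], hence O(H) = O(H|E)/LR.
Posterior odds = 0.728/(1−0.728) = 2.6765. LR = 0.67/0.16 = 4.1875.
Prior odds = 2.6765/4.1875 = 0.6392, so P(H) = 0.6392/(1+0.6392) ≈ 0.39.

P(H) = 0.39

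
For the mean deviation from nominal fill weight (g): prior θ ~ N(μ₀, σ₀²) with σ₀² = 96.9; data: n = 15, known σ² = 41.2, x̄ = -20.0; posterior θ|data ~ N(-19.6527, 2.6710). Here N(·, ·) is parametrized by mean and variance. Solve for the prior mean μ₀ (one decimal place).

The posterior mean is a precision-weighted average: μ_n = (τ₀μ₀ + τ_data·x̄)/(τ₀+τ_data), with τ₀=1/σ₀² and τ_data=n/σ².
Here τ₀ = 1/96.9 = 0.010320 and τ_data = 15/41.2 = 0.364078, so τ_n = 0.374398.
Rearranging for μ₀: μ₀ = (μ_n·τ_n − τ_data·x̄)/τ₀ = (-19.6527·0.374398 − 0.364078·-20.0) / 0.010320 = -0.076372/0.010320 ≈ -7.4.

μ₀ = -7.4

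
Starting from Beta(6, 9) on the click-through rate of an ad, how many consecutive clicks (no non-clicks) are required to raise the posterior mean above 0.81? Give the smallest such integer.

k = 33

After k clicks and 0 non-clicks the posterior is Beta(6+k, 9), with mean (6+k)/(6+9+k).
Set (6+k)/(15+k) > 0.81 and solve: k > (0.81·15 − 6)/(1 − 0.81) = 32.368.
The smallest integer exceeding 32.368 is 33, and checking k=33: (39)/(48) = 0.8125 > 0.81.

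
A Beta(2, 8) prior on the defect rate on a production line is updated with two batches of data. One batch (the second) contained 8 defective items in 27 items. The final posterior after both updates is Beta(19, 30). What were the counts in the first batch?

Sequential conjugate updates are equivalent to a single update on the pooled data, so total successes = posterior α − prior α and total failures = posterior β − prior β.
Total across both batches: 19−2=17 defective items, 30−8=22 good items.
Subtract the second batch: 17−8=9 defective items and 22−19=3 good items.

9 defective items and 3 good items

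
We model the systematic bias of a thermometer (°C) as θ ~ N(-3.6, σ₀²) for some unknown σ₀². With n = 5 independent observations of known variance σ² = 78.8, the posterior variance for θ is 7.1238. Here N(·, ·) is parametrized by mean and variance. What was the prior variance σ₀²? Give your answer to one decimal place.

σ₀² = 13.0

Posterior precision equals prior precision plus data precision: 1/σ_n² = 1/σ₀² + n/σ².
So 1/σ₀² = 1/7.1238 − 5/78.8 = 0.140375 − 0.063452 = 0.076923.
Hence σ₀² = 1/0.076923 ≈ 13.0.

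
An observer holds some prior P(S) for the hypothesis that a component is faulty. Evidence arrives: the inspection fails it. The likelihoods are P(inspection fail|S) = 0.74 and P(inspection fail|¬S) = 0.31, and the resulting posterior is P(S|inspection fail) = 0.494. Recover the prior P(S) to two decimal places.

Bayes' rule in odds form gives O(S|E) = O(S)·[P(E|S)/P(E|¬S)], hence O(S) = O(S|E)/LR.
Posterior odds = 0.494/(1−0.494) = 0.9763. LR = 0.74/0.31 = 2.3871.
Prior odds = 0.9763/2.3871 = 0.4090, so P(S) = 0.4090/(1+0.4090) ≈ 0.29.

P(S) = 0.29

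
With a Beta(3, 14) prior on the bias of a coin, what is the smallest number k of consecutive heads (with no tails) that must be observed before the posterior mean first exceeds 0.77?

After k heads and 0 tails the posterior is Beta(3+k, 14), with mean (3+k)/(3+14+k).
Set (3+k)/(17+k) > 0.77 and solve: k > (0.77·17 − 3)/(1 − 0.77) = 43.870.
The smallest integer exceeding 43.870 is 44.

k = 44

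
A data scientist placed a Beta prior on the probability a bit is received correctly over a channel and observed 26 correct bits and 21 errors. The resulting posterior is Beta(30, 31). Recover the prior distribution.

A Beta(a, b) prior with s successes and f failures in binomial data gives a Beta(a+s, b+f) posterior.
So a = 30 − 26 = 4 and b = 31 − 21 = 10.

Beta(4, 10)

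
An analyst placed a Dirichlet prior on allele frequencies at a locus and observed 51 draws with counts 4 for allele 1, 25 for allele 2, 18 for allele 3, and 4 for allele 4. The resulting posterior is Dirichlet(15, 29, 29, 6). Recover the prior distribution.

Dirichlet(11, 4, 11, 2)

For a Dirichlet(α) prior with multinomial counts c, the posterior is Dirichlet(α + c) componentwise.
Subtract each count from the matching posterior parameter: 15−4=11, 29−25=4, 29−18=11, 6−4=2.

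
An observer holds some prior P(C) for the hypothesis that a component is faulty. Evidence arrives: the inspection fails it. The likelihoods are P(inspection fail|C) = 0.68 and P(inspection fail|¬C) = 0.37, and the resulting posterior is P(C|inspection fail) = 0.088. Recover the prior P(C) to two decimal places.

Bayes' rule in odds form gives O(C|E) = O(C)·[P(E|C)/P(E|¬C)], hence O(C) = O(C|E)/LR.
Posterior odds = 0.088/(1−0.088) = 0.0965. LR = 0.68/0.37 = 1.8378.
Prior odds = 0.0965/1.8378 = 0.0525, so P(C) = 0.0525/(1+0.0525) ≈ 0.05.

P(C) = 0.05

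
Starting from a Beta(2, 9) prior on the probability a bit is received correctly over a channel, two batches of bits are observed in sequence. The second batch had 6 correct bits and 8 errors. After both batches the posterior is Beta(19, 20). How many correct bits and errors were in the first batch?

11 correct bits and 3 errors

Sequential conjugate updates are equivalent to a single update on the pooled data, so total successes = posterior α − prior α and total failures = posterior β − prior β.
Total across both batches: 19−2=17 correct bits, 20−9=11 errors.
Subtract the second batch: 17−6=11 correct bits and 11−8=3 errors.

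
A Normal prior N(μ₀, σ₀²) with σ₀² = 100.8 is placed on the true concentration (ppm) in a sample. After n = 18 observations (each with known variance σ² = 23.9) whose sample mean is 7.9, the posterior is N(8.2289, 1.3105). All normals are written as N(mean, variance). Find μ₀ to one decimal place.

With known observation variance, the Normal–Normal posterior has precision τ_n = τ₀ + n/σ² and mean μ_n = (τ₀μ₀ + (n/σ²)x̄)/τ_n.
Here τ₀ = 1/100.8 = 0.009921 and τ_data = 18/23.9 = 0.753138, so τ_n = 0.763059.
Rearranging for μ₀: μ₀ = (μ_n·τ_n − τ_data·x̄)/τ₀ = (8.2289·0.763059 − 0.753138·7.9) / 0.009921 = 0.329346/0.009921 ≈ 33.2.

μ₀ = 33.2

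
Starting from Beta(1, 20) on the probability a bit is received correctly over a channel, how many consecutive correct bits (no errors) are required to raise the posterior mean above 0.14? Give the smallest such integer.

After k correct bits and 0 errors the posterior is Beta(1+k, 20), with mean (1+k)/(1+20+k).
Set (1+k)/(21+k) > 0.14 and solve: k > (0.14·21 − 1)/(1 − 0.14) = 2.256.
The smallest integer exceeding 2.256 is 3, and checking k=3: (4)/(24) = 0.1667 > 0.14.

k = 3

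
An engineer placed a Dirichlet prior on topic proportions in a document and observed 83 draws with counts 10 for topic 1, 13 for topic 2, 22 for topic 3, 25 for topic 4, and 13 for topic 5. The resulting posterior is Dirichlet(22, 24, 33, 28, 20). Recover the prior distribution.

For a Dirichlet(α) prior with multinomial counts c, the posterior is Dirichlet(α + c) componentwise.
Subtract each count from the matching posterior parameter: 22−10=12, 24−13=11, 33−22=11, 28−25=3, 20−13=7.

Dirichlet(12, 11, 11, 3, 7)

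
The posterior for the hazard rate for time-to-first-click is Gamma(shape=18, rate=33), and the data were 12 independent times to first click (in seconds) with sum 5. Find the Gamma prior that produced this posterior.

Gamma(shape=6, rate=28)

For an exponential likelihood with a Gamma(α, β) prior on the rate, n observations with total T give posterior Gamma(α+n, β+T).
So α = 18 − 12 = 6 and β = 33 − 5 = 28.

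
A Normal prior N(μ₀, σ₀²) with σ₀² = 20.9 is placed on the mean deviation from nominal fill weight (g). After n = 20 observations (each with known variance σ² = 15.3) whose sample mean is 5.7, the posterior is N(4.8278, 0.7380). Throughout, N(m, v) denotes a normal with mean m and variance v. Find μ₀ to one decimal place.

With known observation variance, the Normal–Normal posterior has precision τ_n = τ₀ + n/σ² and mean μ_n = (τ₀μ₀ + (n/σ²)x̄)/τ_n.
Here τ₀ = 1/20.9 = 0.047847 and τ_data = 20/15.3 = 1.307190, so τ_n = 1.355037.
Rearranging for μ₀: μ₀ = (μ_n·τ_n − τ_data·x̄)/τ₀ = (4.8278·1.355037 − 1.307190·5.7) / 0.047847 = -0.909135/0.047847 ≈ -19.0.

μ₀ = -19.0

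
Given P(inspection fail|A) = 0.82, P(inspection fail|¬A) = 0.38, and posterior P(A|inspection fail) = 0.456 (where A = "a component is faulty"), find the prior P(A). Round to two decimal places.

Bayes' rule in odds form gives O(A|E) = O(A)·[P(E|A)/P(E|¬A)], hence O(A) = O(A|E)/LR.
Posterior odds = 0.456/(1−0.456) = 0.8382. LR = 0.82/0.38 = 2.1579.
Prior odds = 0.8382/2.1579 = 0.3884, so P(A) = 0.3884/(1+0.3884) ≈ 0.28.

P(A) = 0.28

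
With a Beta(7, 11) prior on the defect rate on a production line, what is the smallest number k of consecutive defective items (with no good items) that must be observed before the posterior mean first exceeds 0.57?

k = 8

After k defective items and 0 good items the posterior is Beta(7+k, 11), with mean (7+k)/(7+11+k).
Set (7+k)/(18+k) > 0.57 and solve: k > (0.57·18 − 7)/(1 − 0.57) = 7.581.
The smallest integer exceeding 7.581 is 8, and checking k=8: (15)/(26) = 0.5769 > 0.57.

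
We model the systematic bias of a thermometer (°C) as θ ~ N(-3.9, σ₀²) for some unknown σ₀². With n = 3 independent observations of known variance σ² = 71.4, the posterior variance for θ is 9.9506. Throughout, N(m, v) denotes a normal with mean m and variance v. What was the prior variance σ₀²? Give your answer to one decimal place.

σ₀² = 17.1

For the Normal–Normal model with known σ², precisions add: τ_n = τ₀ + n/σ².
So 1/σ₀² = 1/9.9506 − 3/71.4 = 0.100496 − 0.042017 = 0.058479.
Hence σ₀² = 1/0.058479 ≈ 17.1.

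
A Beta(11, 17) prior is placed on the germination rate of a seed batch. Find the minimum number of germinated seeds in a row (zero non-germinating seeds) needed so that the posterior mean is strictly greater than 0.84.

After k germinated seeds and 0 non-germinating seeds the posterior is Beta(11+k, 17), with mean (11+k)/(11+17+k).
Set (11+k)/(28+k) > 0.84 and solve: k > (0.84·28 − 11)/(1 − 0.84) = 78.250.
The smallest integer exceeding 78.250 is 79, and checking k=79: (90)/(107) = 0.8411 > 0.84.

k = 79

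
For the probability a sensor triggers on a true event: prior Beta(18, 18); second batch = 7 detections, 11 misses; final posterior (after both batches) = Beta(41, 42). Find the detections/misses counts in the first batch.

16 detections and 13 misses

Because Beta–binomial updating is additive in the counts, the combined data contributed (α_post−α_prior, β_post−β_prior) successes and failures.
Total across both batches: 41−18=23 detections, 42−18=24 misses.
Subtract the second batch: 23−7=16 detections and 24−11=13 misses.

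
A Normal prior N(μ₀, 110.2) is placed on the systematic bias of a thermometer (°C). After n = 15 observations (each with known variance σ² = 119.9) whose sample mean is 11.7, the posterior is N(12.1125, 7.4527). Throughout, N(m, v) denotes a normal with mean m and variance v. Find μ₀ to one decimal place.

With known observation variance, the Normal–Normal posterior has precision τ_n = τ₀ + n/σ² and mean μ_n = (τ₀μ₀ + (n/σ²)x̄)/τ_n.
Here τ₀ = 1/110.2 = 0.009074 and τ_data = 15/119.9 = 0.125104, so τ_n = 0.134178.
Rearranging for μ₀: μ₀ = (μ_n·τ_n − τ_data·x̄)/τ₀ = (12.1125·0.134178 − 0.125104·11.7) / 0.009074 = 0.161514/0.009074 ≈ 17.8.

μ₀ = 17.8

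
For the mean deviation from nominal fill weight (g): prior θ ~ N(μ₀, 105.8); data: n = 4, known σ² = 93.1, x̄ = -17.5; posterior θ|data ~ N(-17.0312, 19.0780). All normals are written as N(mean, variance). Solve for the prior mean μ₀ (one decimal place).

With known observation variance, the Normal–Normal posterior has precision τ_n = τ₀ + n/σ² and mean μ_n = (τ₀μ₀ + (n/σ²)x̄)/τ_n.
Here τ₀ = 1/105.8 = 0.009452 and τ_data = 4/93.1 = 0.042965, so τ_n = 0.052417.
Rearranging for μ₀: μ₀ = (μ_n·τ_n − τ_data·x̄)/τ₀ = (-17.0312·0.052417 − 0.042965·-17.5) / 0.009452 = -0.140837/0.009452 ≈ -14.9.

μ₀ = -14.9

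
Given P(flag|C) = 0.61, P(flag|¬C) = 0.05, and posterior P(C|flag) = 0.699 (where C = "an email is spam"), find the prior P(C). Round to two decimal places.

P(C) = 0.16

In odds form, posterior odds = prior odds × likelihood ratio, so prior odds = posterior odds ÷ LR.
Posterior odds = 0.699/(1−0.699) = 2.3223. LR = 0.61/0.05 = 12.2000.
Prior odds = 2.3223/12.2000 = 0.1904, so P(C) = 0.1904/(1+0.1904) ≈ 0.16.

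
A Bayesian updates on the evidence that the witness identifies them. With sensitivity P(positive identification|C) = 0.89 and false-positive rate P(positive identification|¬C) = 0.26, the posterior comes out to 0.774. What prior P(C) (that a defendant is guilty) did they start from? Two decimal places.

P(C) = 0.50

Bayes' rule in odds form gives O(C|E) = O(C)·[P(E|C)/P(E|¬C)], hence O(C) = O(C|E)/LR.
Posterior odds = 0.774/(1−0.774) = 3.4248. LR = 0.89/0.26 = 3.4231.
Prior odds = 3.4248/3.4231 = 1.0005, so P(C) = 1.0005/(1+1.0005) ≈ 0.50.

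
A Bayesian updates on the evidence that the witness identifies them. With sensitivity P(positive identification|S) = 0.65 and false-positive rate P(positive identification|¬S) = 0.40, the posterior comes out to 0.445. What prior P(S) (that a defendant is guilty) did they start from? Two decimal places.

In odds form, posterior odds = prior odds × likelihood ratio, so prior odds = posterior odds ÷ LR.
Posterior odds = 0.445/(1−0.445) = 0.8018. LR = 0.65/0.40 = 1.6250.
Prior odds = 0.8018/1.6250 = 0.4934, so P(S) = 0.4934/(1+0.4934) ≈ 0.33.

P(S) = 0.33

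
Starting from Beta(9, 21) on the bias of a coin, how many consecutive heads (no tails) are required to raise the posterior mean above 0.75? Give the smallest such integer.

After k heads and 0 tails the posterior is Beta(9+k, 21), with mean (9+k)/(9+21+k).
Set (9+k)/(30+k) > 0.75 and solve: k > (0.75·30 − 9)/(1 − 0.75) = 54.000.
The smallest integer exceeding 54.000 is 55.

k = 55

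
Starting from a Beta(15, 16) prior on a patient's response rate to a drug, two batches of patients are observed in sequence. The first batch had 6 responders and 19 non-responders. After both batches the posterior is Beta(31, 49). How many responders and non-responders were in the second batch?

10 responders and 14 non-responders

Sequential conjugate updates are equivalent to a single update on the pooled data, so total successes = posterior α − prior α and total failures = posterior β − prior β.
Total across both batches: 31−15=16 responders, 49−16=33 non-responders.
Subtract the first batch: 16−6=10 responders and 33−19=14 non-responders.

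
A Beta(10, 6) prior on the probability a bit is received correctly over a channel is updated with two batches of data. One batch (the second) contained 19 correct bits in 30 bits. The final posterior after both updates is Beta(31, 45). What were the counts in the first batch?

Because Beta–binomial updating is additive in the counts, the combined data contributed (α_post−α_prior, β_post−β_prior) successes and failures.
Total across both batches: 31−10=21 correct bits, 45−6=39 errors.
Subtract the second batch: 21−19=2 correct bits and 39−11=28 errors.

2 correct bits and 28 errors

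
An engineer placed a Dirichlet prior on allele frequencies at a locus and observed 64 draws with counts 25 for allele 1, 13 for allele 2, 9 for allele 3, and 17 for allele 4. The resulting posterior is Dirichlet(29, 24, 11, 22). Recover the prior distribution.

For a Dirichlet(α) prior with multinomial counts c, the posterior is Dirichlet(α + c) componentwise.
Subtract each count from the matching posterior parameter: 29−25=4, 24−13=11, 11−9=2, 22−17=5.

Dirichlet(4, 11, 2, 5)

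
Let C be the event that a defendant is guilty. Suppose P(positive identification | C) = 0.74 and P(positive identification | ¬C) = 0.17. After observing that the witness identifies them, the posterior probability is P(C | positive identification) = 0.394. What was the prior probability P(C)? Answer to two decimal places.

Bayes' rule in odds form gives O(C|E) = O(C)·[P(E|C)/P(E|¬C)], hence O(C) = O(C|E)/LR.
Posterior odds = 0.394/(1−0.394) = 0.6502. LR = 0.74/0.17 = 4.3529.
Prior odds = 0.6502/4.3529 = 0.1494, so P(C) = 0.1494/(1+0.1494) ≈ 0.13.

P(C) = 0.13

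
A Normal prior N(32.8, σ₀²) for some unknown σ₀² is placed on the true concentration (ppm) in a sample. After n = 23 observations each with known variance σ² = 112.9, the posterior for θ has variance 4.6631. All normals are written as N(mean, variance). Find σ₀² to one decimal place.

Posterior precision equals prior precision plus data precision: 1/σ_n² = 1/σ₀² + n/σ².
So 1/σ₀² = 1/4.6631 − 23/112.9 = 0.214450 − 0.203720 = 0.010730.
Hence σ₀² = 1/0.010730 ≈ 93.2.

σ₀² = 93.2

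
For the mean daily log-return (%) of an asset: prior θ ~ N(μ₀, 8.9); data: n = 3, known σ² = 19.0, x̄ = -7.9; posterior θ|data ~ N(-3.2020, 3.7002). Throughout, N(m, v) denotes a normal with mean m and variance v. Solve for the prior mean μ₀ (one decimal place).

μ₀ = 3.4

With known observation variance, the Normal–Normal posterior has precision τ_n = τ₀ + n/σ² and mean μ_n = (τ₀μ₀ + (n/σ²)x̄)/τ_n.
Here τ₀ = 1/8.9 = 0.112360 and τ_data = 3/19.0 = 0.157895, so τ_n = 0.270255.
Rearranging for μ₀: μ₀ = (μ_n·τ_n − τ_data·x̄)/τ₀ = (-3.2020·0.270255 − 0.157895·-7.9) / 0.112360 = 0.382014/0.112360 ≈ 3.4.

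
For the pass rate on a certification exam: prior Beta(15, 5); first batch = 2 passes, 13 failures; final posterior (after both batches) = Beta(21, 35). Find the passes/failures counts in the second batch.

4 passes and 17 failures

Sequential conjugate updates are equivalent to a single update on the pooled data, so total successes = posterior α − prior α and total failures = posterior β − prior β.
Total across both batches: 21−15=6 passes, 35−5=30 failures.
Subtract the first batch: 6−2=4 passes and 30−13=17 failures.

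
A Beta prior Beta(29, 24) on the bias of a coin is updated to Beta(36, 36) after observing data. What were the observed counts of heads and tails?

7 heads and 12 tails

A Beta(a, b) prior with s successes and f failures in binomial data gives a Beta(a+s, b+f) posterior.
Match parameters: s=36−29=7, f=36−24=12.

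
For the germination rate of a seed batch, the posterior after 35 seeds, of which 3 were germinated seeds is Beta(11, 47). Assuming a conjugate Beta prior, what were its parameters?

Beta(8, 15)

Beta is conjugate to the binomial likelihood: posterior = Beta(α+s, β+f).
So α = 11 − 3 = 8 and β = 47 − 32 = 15.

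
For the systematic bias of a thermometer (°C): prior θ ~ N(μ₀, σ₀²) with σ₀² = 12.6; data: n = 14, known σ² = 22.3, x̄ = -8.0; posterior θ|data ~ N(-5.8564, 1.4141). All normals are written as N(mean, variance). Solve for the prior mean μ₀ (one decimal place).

μ₀ = 11.1

With known observation variance, the Normal–Normal posterior has precision τ_n = τ₀ + n/σ² and mean μ_n = (τ₀μ₀ + (n/σ²)x̄)/τ_n.
Here τ₀ = 1/12.6 = 0.079365 and τ_data = 14/22.3 = 0.627803, so τ_n = 0.707168.
Rearranging for μ₀: μ₀ = (μ_n·τ_n − τ_data·x̄)/τ₀ = (-5.8564·0.707168 − 0.627803·-8.0) / 0.079365 = 0.880965/0.079365 ≈ 11.1.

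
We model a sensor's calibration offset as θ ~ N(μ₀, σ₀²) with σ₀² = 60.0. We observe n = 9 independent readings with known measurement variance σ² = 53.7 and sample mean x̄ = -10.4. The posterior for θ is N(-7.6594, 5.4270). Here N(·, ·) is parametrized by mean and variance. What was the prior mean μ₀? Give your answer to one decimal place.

The posterior mean is a precision-weighted average: μ_n = (τ₀μ₀ + τ_data·x̄)/(τ₀+τ_data), with τ₀=1/σ₀² and τ_data=n/σ².
Here τ₀ = 1/60.0 = 0.016667 and τ_data = 9/53.7 = 0.167598, so τ_n = 0.184265.
Rearranging for μ₀: μ₀ = (μ_n·τ_n − τ_data·x̄)/τ₀ = (-7.6594·0.184265 − 0.167598·-10.4) / 0.016667 = 0.331660/0.016667 ≈ 19.9.

μ₀ = 19.9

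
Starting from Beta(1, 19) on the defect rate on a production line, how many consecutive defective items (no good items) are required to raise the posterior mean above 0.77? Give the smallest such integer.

After k defective items and 0 good items the posterior is Beta(1+k, 19), with mean (1+k)/(1+19+k).
Set (1+k)/(20+k) > 0.77 and solve: k > (0.77·20 − 1)/(1 − 0.77) = 62.609.
The smallest integer exceeding 62.609 is 63.

k = 63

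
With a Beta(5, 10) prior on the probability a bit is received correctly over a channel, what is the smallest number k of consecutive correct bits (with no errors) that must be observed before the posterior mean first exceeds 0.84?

k = 48

After k correct bits and 0 errors the posterior is Beta(5+k, 10), with mean (5+k)/(5+10+k).
Set (5+k)/(15+k) > 0.84 and solve: k > (0.84·15 − 5)/(1 − 0.84) = 47.500.
The smallest integer exceeding 47.500 is 48.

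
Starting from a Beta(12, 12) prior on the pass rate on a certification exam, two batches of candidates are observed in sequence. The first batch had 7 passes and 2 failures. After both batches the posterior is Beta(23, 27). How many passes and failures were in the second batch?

4 passes and 13 failures

Sequential conjugate updates are equivalent to a single update on the pooled data, so total successes = posterior α − prior α and total failures = posterior β − prior β.
Total across both batches: 23−12=11 passes, 27−12=15 failures.
Subtract the first batch: 11−7=4 passes and 15−2=13 failures.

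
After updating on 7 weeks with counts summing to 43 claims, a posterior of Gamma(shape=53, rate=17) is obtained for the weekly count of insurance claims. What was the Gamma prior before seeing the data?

Gamma(shape=10, rate=10)

Gamma–Poisson conjugacy: posterior shape = α + Σxᵢ, posterior rate = β + n.
So α = 53 − 43 = 10 and β = 17 − 7 = 10.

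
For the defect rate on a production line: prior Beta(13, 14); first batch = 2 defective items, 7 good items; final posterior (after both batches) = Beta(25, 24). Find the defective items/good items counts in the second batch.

10 defective items and 3 good items

Because Beta–binomial updating is additive in the counts, the combined data contributed (α_post−α_prior, β_post−β_prior) successes and failures.
Total across both batches: 25−13=12 defective items, 24−14=10 good items.
Subtract the first batch: 12−2=10 defective items and 10−7=3 good items.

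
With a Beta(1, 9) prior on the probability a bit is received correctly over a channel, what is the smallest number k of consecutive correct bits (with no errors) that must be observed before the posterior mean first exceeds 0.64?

After k correct bits and 0 errors the posterior is Beta(1+k, 9), with mean (1+k)/(1+9+k).
Set (1+k)/(10+k) > 0.64 and solve: k > (0.64·10 − 1)/(1 − 0.64) = 15.000.
The smallest integer exceeding 15.000 is 16, and checking k=16: (17)/(26) = 0.6538 > 0.64.

k = 16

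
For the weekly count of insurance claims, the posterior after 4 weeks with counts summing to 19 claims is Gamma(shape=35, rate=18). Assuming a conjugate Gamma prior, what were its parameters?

Gamma–Poisson conjugacy: posterior shape = α + Σxᵢ, posterior rate = β + n.
So α = 35 − 19 = 16 and β = 18 − 4 = 14.

Gamma(shape=16, rate=14)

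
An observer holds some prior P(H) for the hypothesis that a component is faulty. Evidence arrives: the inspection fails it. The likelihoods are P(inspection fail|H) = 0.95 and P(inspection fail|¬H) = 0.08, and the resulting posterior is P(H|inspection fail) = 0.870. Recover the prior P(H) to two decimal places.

P(H) = 0.36

Bayes' rule in odds form gives O(H|E) = O(H)·[P(E|H)/P(E|¬H)], hence O(H) = O(H|E)/LR.
Posterior odds = 0.870/(1−0.870) = 6.6923. LR = 0.95/0.08 = 11.8750.
Prior odds = 6.6923/11.8750 = 0.5636, so P(H) = 0.5636/(1+0.5636) ≈ 0.36.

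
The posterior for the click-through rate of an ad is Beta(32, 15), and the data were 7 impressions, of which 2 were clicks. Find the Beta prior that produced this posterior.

Beta(30, 10)

Beta is conjugate to the binomial likelihood: posterior = Beta(α+s, β+f).
So α = 32 − 2 = 30 and β = 15 − 5 = 10.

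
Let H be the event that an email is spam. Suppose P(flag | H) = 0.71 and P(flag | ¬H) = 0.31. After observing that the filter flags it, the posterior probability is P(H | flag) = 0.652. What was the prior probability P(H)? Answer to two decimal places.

Bayes' rule in odds form gives O(H|E) = O(H)·[P(E|H)/P(E|¬H)], hence O(H) = O(H|E)/LR.
Posterior odds = 0.652/(1−0.652) = 1.8736. LR = 0.71/0.31 = 2.2903.
Prior odds = 1.8736/2.2903 = 0.8181, so P(H) = 0.8181/(1+0.8181) ≈ 0.45.

P(H) = 0.45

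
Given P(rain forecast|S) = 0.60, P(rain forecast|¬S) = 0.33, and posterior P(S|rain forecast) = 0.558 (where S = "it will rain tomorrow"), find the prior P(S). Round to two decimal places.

P(S) = 0.41

Bayes' rule in odds form gives O(S|E) = O(S)·[P(E|S)/P(E|¬S)], hence O(S) = O(S|E)/LR.
Posterior odds = 0.558/(1−0.558) = 1.2624. LR = 0.60/0.33 = 1.8182.
Prior odds = 1.2624/1.8182 = 0.6943, so P(S) = 0.6943/(1+0.6943) ≈ 0.41.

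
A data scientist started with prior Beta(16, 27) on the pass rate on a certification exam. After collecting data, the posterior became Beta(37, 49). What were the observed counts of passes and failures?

Under Beta–binomial conjugacy the posterior parameters are (α+s, β+f).
So s = 37 − 16 = 21 and f = 49 − 27 = 22.

21 passes and 22 failures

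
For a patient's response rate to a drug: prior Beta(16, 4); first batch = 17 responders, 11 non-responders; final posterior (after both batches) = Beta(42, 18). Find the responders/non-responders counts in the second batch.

Because Beta–binomial updating is additive in the counts, the combined data contributed (α_post−α_prior, β_post−β_prior) successes and failures.
Total across both batches: 42−16=26 responders, 18−4=14 non-responders.
Subtract the first batch: 26−17=9 responders and 14−11=3 non-responders.

9 responders and 3 non-responders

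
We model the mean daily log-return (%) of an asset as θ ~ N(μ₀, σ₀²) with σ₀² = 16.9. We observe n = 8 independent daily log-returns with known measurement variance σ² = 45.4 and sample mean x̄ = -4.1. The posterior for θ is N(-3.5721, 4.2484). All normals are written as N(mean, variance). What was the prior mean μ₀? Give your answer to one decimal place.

μ₀ = -2.0

With known observation variance, the Normal–Normal posterior has precision τ_n = τ₀ + n/σ² and mean μ_n = (τ₀μ₀ + (n/σ²)x̄)/τ_n.
Here τ₀ = 1/16.9 = 0.059172 and τ_data = 8/45.4 = 0.176211, so τ_n = 0.235383.
Rearranging for μ₀: μ₀ = (μ_n·τ_n − τ_data·x̄)/τ₀ = (-3.5721·0.235383 − 0.176211·-4.1) / 0.059172 = -0.118347/0.059172 ≈ -2.0.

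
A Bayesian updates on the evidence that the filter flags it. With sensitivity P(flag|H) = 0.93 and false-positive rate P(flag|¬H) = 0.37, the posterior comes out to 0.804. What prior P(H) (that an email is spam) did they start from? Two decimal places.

P(H) = 0.62

In odds form, posterior odds = prior odds × likelihood ratio, so prior odds = posterior odds ÷ LR.
Posterior odds = 0.804/(1−0.804) = 4.1020. LR = 0.93/0.37 = 2.5135.
Prior odds = 4.1020/2.5135 = 1.6320, so P(H) = 1.6320/(1+1.6320) ≈ 0.62.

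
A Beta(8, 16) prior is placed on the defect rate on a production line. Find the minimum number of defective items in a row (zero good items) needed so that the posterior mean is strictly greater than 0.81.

k = 61

After k defective items and 0 good items the posterior is Beta(8+k, 16), with mean (8+k)/(8+16+k).
Set (8+k)/(24+k) > 0.81 and solve: k > (0.81·24 − 8)/(1 − 0.81) = 60.211.
The smallest integer exceeding 60.211 is 61.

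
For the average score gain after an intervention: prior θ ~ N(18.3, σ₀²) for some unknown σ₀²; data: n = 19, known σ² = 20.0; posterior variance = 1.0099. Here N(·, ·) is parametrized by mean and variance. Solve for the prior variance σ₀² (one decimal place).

For the Normal–Normal model with known σ², precisions add: τ_n = τ₀ + n/σ².
So 1/σ₀² = 1/1.0099 − 19/20.0 = 0.990197 − 0.950000 = 0.040197.
Hence σ₀² = 1/0.040197 ≈ 24.9.

σ₀² = 24.9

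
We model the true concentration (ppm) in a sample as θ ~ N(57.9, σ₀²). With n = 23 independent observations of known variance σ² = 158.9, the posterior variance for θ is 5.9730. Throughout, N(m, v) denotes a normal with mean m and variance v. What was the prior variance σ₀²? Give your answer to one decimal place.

For the Normal–Normal model with known σ², precisions add: τ_n = τ₀ + n/σ².
So 1/σ₀² = 1/5.9730 − 23/158.9 = 0.167420 − 0.144745 = 0.022675.
Hence σ₀² = 1/0.022675 ≈ 44.1.

σ₀² = 44.1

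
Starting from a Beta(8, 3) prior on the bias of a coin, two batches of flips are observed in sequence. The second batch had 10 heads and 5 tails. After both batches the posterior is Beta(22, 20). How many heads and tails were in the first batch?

4 heads and 12 tails

Sequential conjugate updates are equivalent to a single update on the pooled data, so total successes = posterior α − prior α and total failures = posterior β − prior β.
Total across both batches: 22−8=14 heads, 20−3=17 tails.
Subtract the second batch: 14−10=4 heads and 17−5=12 tails.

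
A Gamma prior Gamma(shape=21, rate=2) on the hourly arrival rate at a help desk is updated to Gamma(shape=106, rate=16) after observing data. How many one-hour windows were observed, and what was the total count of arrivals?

A Gamma(α, β) prior (rate parametrization) on a Poisson rate with n observations summing to S gives posterior Gamma(α+S, β+n).
Matching: Σxᵢ = 106 − 21 = 85 and n = 16 − 2 = 14.

n = 14 one-hour windows with total 85 arrivals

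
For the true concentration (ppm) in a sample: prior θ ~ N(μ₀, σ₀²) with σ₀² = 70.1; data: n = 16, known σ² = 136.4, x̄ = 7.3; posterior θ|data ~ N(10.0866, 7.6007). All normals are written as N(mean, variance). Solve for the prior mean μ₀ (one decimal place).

The posterior mean is a precision-weighted average: μ_n = (τ₀μ₀ + τ_data·x̄)/(τ₀+τ_data), with τ₀=1/σ₀² and τ_data=n/σ².
Here τ₀ = 1/70.1 = 0.014265 and τ_data = 16/136.4 = 0.117302, so τ_n = 0.131567.
Rearranging for μ₀: μ₀ = (μ_n·τ_n − τ_data·x̄)/τ₀ = (10.0866·0.131567 − 0.117302·7.3) / 0.014265 = 0.470759/0.014265 ≈ 33.0.

μ₀ = 33.0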